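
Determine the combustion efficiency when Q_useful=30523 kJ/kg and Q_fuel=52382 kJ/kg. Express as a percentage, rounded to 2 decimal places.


Efficiency = (Q_useful / Q_fuel) * 100
Efficiency = (30523 / 52382) * 100
Efficiency = 0.5827 * 100 = 58.27%


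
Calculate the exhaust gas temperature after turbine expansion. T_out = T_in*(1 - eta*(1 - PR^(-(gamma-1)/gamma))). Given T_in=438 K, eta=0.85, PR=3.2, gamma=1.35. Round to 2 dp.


T_out = T_in * (1 - eta * (1 - PR^(-(gamma-1)/gamma)))
Exponent = -(1.35-1)/1.35 = -0.25925926
PR^exp = 3.2^(-0.25925926) = 0.73966521
Factor = 1 - 0.85*(1 - 0.73966521) = 0.77871543
T_out = 438 * 0.77871543 = 341.08 K


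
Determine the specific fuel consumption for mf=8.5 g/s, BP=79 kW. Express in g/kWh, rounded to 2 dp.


SFC = (mf / BP) * 3600
Rate = 8.5 / 79 = 0.107595 g/(s*kW)
SFC = 0.107595 * 3600 = 387.34 g/kWh


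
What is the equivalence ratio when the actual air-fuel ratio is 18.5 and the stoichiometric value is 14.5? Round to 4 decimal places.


phi = AFR_stoich / AFR_actual
phi = 14.5 / 18.5 = 0.7838


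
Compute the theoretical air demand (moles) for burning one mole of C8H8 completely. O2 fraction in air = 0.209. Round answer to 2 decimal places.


Balanced combustion: C8H8 + 10 O2 -> 8 CO2 + 4 H2O
O2 needed = C + H/4 = 8 + 8/4 = 10.00 moles
Air moles = O2 / 0.209 = 10.00 / 0.209 = 47.85 moles air


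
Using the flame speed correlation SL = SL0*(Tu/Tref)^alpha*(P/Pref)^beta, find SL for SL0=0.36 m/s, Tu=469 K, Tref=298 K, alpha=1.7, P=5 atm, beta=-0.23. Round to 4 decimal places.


SL = SL0 * (Tu/Tref)^alpha * (P/Pref)^beta
T ratio = 469/298 = 1.57382550
(T ratio)^alpha = 1.57382550^1.7 = 2.161853
(P/Pref)^beta = 5^(-0.23) = 0.690616
SL = 0.36 * 2.161853 * 0.690616 = 0.5375 m/s


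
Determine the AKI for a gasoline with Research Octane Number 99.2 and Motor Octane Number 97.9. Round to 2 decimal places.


AKI = (RON + MON) / 2
AKI = (99.2 + 97.9) / 2
AKI = 197.1 / 2 = 98.55


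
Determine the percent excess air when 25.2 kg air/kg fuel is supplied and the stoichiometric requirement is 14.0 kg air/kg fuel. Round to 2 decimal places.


Excess air = actual - stoichiometric = 25.2 - 14.0 = 11.20 kg/kg fuel
Excess air % = (excess / stoich) * 100 = (11.20 / 14.0) * 100 = 80.00%


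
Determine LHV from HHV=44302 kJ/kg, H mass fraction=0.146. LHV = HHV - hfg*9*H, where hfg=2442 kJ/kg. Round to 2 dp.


LHV = HHV - hfg * 9 * H
Water correction = 2442 * 9 * 0.146 = 3208.788 kJ/kg
LHV = 44302 - 3208.788 = 41093.21 kJ/kg


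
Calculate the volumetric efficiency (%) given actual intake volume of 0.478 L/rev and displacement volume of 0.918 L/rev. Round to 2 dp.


eta_v = (V_actual / V_disp) * 100
Ratio = 0.478 / 0.918 = 0.5207
eta_v = 0.5207 * 100 = 52.07%


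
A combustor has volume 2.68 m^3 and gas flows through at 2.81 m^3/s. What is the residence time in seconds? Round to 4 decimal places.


tau = V / Q_flow
tau = 2.68 / 2.81 = 0.9537 s


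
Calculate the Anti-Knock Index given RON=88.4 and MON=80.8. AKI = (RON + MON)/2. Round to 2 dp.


AKI = (RON + MON) / 2
AKI = (88.4 + 80.8) / 2
AKI = 169.2 / 2 = 84.60


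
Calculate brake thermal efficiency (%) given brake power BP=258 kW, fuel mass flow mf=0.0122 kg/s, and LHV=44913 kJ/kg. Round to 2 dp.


eta_BTE = (BP / (mf * LHV)) * 100
Denominator = 0.0122 * 44913 = 547.9386 kW
eta_BTE = (258 / 547.9386) * 100 = 47.09%


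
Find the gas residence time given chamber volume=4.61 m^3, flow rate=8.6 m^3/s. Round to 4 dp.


tau = V / Q_flow
tau = 4.61 / 8.6 = 0.5360 s


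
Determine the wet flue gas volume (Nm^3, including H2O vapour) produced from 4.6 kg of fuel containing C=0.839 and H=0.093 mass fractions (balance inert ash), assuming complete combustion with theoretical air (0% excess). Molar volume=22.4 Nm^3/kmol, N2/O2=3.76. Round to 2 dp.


Per kg fuel: CO2 = (C/12 kmol)*22.4 = (0.839/12)*22.4 = 1.56613 Nm^3
Per kg fuel: H2O = (H/2 kmol)*22.4 = (0.093/2)*22.4 = 1.04160 Nm^3
O2 needed per kg fuel = C/12 + H/4 = 0.839/12 + 0.093/4 = 0.09316667 kmol
Per kg fuel: N2 = O2*3.76*22.4 = 0.09316667*3.76*22.4 = 7.84687 Nm^3
Total per kg = 1.56613 + 1.04160 + 7.84687 = 10.45460 Nm^3
Total = 10.45460 * 4.6 = 48.09 Nm^3


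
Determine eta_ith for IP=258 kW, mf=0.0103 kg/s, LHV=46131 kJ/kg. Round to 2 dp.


eta_ith = (IP / (mf * LHV)) * 100
Denominator = 0.0103 * 46131 = 475.1493 kW
eta_ith = (258 / 475.1493) * 100 = 54.30%


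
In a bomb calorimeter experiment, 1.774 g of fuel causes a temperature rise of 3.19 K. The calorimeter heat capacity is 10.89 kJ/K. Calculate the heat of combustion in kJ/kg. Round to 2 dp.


Hc = C_cal * delta_T / m_fuel
Q_released = 10.89 * 3.19 = 34.7391 kJ
m_fuel = 1.774 g = 1.774/1000 kg = 0.001774 kg
Hc = 34.7391 / 0.001774 = 19582.36 kJ/kg


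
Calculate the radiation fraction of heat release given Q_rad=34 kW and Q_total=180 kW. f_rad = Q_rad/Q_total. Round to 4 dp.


f_rad = Q_rad / Q_total
f_rad = 34 / 180 = 0.1889


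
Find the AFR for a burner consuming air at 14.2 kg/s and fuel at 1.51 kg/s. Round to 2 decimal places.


AFR = m_air / m_fuel
AFR = 14.2 / 1.51 = 9.40


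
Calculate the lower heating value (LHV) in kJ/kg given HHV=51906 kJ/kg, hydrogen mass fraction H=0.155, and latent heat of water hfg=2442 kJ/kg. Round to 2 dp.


LHV = HHV - hfg * 9 * H
Water correction = 2442 * 9 * 0.155 = 3406.590 kJ/kg
LHV = 51906 - 3406.590 = 48499.41 kJ/kg


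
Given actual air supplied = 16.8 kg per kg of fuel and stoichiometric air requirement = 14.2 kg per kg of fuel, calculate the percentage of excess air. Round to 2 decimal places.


Excess air = actual - stoichiometric = 16.8 - 14.2 = 2.60 kg/kg fuel
Excess air % = (excess / stoich) * 100 = (2.60 / 14.2) * 100 = 18.31%


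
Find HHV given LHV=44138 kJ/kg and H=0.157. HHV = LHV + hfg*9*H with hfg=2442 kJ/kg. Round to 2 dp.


HHV = LHV + hfg * 9 * H
Water addition = 2442 * 9 * 0.157 = 3450.546 kJ/kg
HHV = 44138 + 3450.546 = 47588.55 kJ/kg


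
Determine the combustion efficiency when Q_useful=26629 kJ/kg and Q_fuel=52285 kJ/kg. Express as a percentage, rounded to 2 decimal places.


Efficiency = (Q_useful / Q_fuel) * 100
Efficiency = (26629 / 52285) * 100
Efficiency = 0.5093 * 100 = 50.93%


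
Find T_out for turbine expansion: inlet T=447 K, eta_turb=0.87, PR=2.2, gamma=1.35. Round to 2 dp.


T_out = T_in * (1 - eta * (1 - PR^(-(gamma-1)/gamma)))
Exponent = -(1.35-1)/1.35 = -0.25925926
PR^exp = 2.2^(-0.25925926) = 0.81512413
Factor = 1 - 0.87*(1 - 0.81512413) = 0.83915799
T_out = 447 * 0.83915799 = 375.10 K


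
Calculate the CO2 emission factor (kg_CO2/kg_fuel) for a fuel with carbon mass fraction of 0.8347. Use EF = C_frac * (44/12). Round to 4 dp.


EF = C_frac * (M_CO2 / M_C)
EF = 0.8347 * (44/12)
EF = 0.8347 * 3.666667 = 3.0606 kg_CO2/kg_fuel


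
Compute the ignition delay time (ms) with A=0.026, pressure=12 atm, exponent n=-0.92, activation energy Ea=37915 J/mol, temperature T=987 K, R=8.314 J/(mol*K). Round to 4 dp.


tau = A * P^n * exp(Ea/(R*T))
P^n = 12^(-0.92) = 0.10166074
Ea/(R*T) = 37915/(8.314*987) = 4.620446
exp(Ea/(R*T)) = 101.539296
tau = 0.026 * 0.10166074 * 101.539296 = 0.2684 ms


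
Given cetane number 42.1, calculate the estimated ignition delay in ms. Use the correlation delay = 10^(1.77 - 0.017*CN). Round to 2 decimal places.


delay = 10^(1.77 - 0.017*CN)
Exponent = 1.77 - 0.017*42.1 = 1.0543
delay = 10^1.0543 = 11.33 ms


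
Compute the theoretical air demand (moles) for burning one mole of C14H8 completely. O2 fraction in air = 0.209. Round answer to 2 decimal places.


Balanced combustion: C14H8 + 16 O2 -> 14 CO2 + 4 H2O
O2 needed = C + H/4 = 14 + 8/4 = 16.00 moles
Air moles = O2 / 0.209 = 16.00 / 0.209 = 76.56 moles air


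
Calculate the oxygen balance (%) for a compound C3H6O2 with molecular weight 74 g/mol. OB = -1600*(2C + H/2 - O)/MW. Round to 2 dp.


OB = -1600 * (2C + H/2 - O) / MW
Inner = 2*3 + 6/2 - 2 = 7.00
OB = -1600 * 7.00 / 74 = -151.35%


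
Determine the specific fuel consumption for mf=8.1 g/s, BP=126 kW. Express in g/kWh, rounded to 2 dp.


SFC = (mf / BP) * 3600
Rate = 8.1 / 126 = 0.064286 g/(s*kW)
SFC = 0.064286 * 3600 = 231.43 g/kWh


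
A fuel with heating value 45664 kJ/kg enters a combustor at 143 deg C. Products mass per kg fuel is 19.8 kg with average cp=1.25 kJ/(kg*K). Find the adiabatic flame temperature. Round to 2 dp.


T_ad = T_in + Hc / (m_p * cp)
Denominator = 19.8 * 1.25 = 24.7500
Temperature rise = 45664 / 24.7500 = 1845.01 K
T_ad = 143 + 1845.01 = 1988.01 deg C


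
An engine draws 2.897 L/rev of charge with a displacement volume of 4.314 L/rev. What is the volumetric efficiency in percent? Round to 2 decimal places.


eta_v = (V_actual / V_disp) * 100
Ratio = 2.897 / 4.314 = 0.6715
eta_v = 0.6715 * 100 = 67.15%


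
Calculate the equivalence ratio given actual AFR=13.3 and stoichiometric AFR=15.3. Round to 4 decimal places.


phi = AFR_stoich / AFR_actual
phi = 15.3 / 13.3 = 1.1504


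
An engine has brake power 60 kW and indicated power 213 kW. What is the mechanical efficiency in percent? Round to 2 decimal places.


eta_mech = (BP / IP) * 100
Ratio = 60 / 213 = 0.2817
eta_mech = 0.2817 * 100 = 28.17%


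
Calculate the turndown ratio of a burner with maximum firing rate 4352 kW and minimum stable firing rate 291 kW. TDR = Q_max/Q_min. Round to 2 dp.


TDR = Q_max / Q_min
TDR = 4352 / 291 = 14.96


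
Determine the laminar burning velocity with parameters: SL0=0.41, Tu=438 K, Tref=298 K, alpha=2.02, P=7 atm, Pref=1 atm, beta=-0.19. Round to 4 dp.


SL = SL0 * (Tu/Tref)^alpha * (P/Pref)^beta
T ratio = 438/298 = 1.46979866
(T ratio)^alpha = 1.46979866^2.02 = 2.177012
(P/Pref)^beta = 7^(-0.19) = 0.690926
SL = 0.41 * 2.177012 * 0.690926 = 0.6167 m/s


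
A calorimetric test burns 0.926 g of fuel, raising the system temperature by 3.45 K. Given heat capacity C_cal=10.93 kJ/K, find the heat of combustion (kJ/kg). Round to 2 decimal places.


Hc = C_cal * delta_T / m_fuel
Q_released = 10.93 * 3.45 = 37.7085 kJ
m_fuel = 0.926 g = 0.926/1000 kg = 0.000926 kg
Hc = 37.7085 / 0.000926 = 40721.92 kJ/kg


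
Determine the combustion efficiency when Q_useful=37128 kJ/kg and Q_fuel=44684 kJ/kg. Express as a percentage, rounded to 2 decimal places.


Efficiency = (Q_useful / Q_fuel) * 100
Efficiency = (37128 / 44684) * 100
Efficiency = 0.8309 * 100 = 83.09%


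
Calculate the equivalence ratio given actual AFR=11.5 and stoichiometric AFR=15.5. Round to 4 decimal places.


phi = AFR_stoich / AFR_actual
phi = 15.5 / 11.5 = 1.3478


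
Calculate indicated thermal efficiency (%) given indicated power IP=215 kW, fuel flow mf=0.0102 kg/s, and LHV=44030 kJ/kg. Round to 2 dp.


eta_ith = (IP / (mf * LHV)) * 100
Denominator = 0.0102 * 44030 = 449.1060 kW
eta_ith = (215 / 449.1060) * 100 = 47.87%


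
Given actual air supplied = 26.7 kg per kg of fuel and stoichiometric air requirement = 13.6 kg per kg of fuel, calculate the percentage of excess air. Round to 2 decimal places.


Excess air = actual - stoichiometric = 26.7 - 13.6 = 13.10 kg/kg fuel
Excess air % = (excess / stoich) * 100 = (13.10 / 13.6) * 100 = 96.32%


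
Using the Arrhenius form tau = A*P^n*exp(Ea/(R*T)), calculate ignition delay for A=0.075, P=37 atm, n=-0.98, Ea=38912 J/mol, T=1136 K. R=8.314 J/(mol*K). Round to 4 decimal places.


tau = A * P^n * exp(Ea/(R*T))
P^n = 37^(-0.98) = 0.02905108
Ea/(R*T) = 38912/(8.314*1136) = 4.119981
exp(Ea/(R*T)) = 61.558066
tau = 0.075 * 0.02905108 * 61.558066 = 0.1341 ms


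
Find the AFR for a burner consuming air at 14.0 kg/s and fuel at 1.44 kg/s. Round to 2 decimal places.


AFR = m_air / m_fuel
AFR = 14.0 / 1.44 = 9.72


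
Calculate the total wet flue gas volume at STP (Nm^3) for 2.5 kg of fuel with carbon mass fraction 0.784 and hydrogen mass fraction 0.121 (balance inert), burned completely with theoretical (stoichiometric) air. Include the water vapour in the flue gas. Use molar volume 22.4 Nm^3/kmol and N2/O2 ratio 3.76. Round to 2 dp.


Per kg fuel: CO2 = (C/12 kmol)*22.4 = (0.784/12)*22.4 = 1.46347 Nm^3
Per kg fuel: H2O = (H/2 kmol)*22.4 = (0.121/2)*22.4 = 1.35520 Nm^3
O2 needed per kg fuel = C/12 + H/4 = 0.784/12 + 0.121/4 = 0.09558333 kmol
Per kg fuel: N2 = O2*3.76*22.4 = 0.09558333*3.76*22.4 = 8.05041 Nm^3
Total per kg = 1.46347 + 1.35520 + 8.05041 = 10.86908 Nm^3
Total = 10.86908 * 2.5 = 27.17 Nm^3


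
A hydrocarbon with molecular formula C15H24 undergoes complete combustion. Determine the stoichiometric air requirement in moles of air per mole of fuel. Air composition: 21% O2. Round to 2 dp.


Balanced combustion: C15H24 + 21 O2 -> 15 CO2 + 12 H2O
O2 needed = C + H/4 = 15 + 24/4 = 21.00 moles
Air moles = O2 / 0.21 = 21.00 / 0.21 = 100.00 moles air


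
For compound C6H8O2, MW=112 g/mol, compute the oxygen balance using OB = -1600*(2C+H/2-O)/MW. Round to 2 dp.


OB = -1600 * (2C + H/2 - O) / MW
Inner = 2*6 + 8/2 - 2 = 14.00
OB = -1600 * 14.00 / 112 = -200.00%


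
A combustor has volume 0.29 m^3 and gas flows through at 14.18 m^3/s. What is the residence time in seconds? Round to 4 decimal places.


tau = V / Q_flow
tau = 0.29 / 14.18 = 0.0205 s


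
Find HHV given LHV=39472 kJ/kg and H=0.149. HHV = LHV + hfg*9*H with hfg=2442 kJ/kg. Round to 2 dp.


HHV = LHV + hfg * 9 * H
Water addition = 2442 * 9 * 0.149 = 3274.722 kJ/kg
HHV = 39472 + 3274.722 = 42746.72 kJ/kg


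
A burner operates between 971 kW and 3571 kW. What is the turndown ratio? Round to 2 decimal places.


TDR = Q_max / Q_min
TDR = 3571 / 971 = 3.68


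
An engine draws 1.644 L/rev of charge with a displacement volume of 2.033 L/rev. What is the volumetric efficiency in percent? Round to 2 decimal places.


eta_v = (V_actual / V_disp) * 100
Ratio = 1.644 / 2.033 = 0.8087
eta_v = 0.8087 * 100 = 80.87%


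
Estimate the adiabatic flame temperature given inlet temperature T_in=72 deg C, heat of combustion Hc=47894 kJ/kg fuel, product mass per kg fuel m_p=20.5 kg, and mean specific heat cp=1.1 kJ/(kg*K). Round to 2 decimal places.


T_ad = T_in + Hc / (m_p * cp)
Denominator = 20.5 * 1.1 = 22.5500
Temperature rise = 47894 / 22.5500 = 2123.90 K
T_ad = 72 + 2123.90 = 2195.90 deg C


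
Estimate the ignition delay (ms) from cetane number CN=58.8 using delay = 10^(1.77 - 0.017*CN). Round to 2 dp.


delay = 10^(1.77 - 0.017*CN)
Exponent = 1.77 - 0.017*58.8 = 0.7704
delay = 10^0.7704 = 5.89 ms


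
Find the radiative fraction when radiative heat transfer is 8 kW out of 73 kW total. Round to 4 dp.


f_rad = Q_rad / Q_total
f_rad = 8 / 73 = 0.1096


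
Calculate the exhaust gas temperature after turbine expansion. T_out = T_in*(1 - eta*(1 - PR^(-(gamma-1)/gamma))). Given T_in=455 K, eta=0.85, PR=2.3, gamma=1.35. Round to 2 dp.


T_out = T_in * (1 - eta * (1 - PR^(-(gamma-1)/gamma)))
Exponent = -(1.35-1)/1.35 = -0.25925926
PR^exp = 2.3^(-0.25925926) = 0.80578413
Factor = 1 - 0.85*(1 - 0.80578413) = 0.83491651
T_out = 455 * 0.83491651 = 379.89 K


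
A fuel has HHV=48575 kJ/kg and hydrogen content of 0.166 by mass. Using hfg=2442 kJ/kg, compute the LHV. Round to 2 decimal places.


LHV = HHV - hfg * 9 * H
Water correction = 2442 * 9 * 0.166 = 3648.348 kJ/kg
LHV = 48575 - 3648.348 = 44926.65 kJ/kg


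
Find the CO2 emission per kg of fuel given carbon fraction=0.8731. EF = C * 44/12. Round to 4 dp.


EF = C_frac * (M_CO2 / M_C)
EF = 0.8731 * (44/12)
EF = 0.8731 * 3.666667 = 3.2014 kg_CO2/kg_fuel


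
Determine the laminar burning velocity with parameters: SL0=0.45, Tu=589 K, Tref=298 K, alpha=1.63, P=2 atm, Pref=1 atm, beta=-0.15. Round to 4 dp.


SL = SL0 * (Tu/Tref)^alpha * (P/Pref)^beta
T ratio = 589/298 = 1.97651007
(T ratio)^alpha = 1.97651007^1.63 = 3.036095
(P/Pref)^beta = 2^(-0.15) = 0.901250
SL = 0.45 * 3.036095 * 0.901250 = 1.2313 m/s


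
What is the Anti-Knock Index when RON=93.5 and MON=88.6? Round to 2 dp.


AKI = (RON + MON) / 2
AKI = (93.5 + 88.6) / 2
AKI = 182.1 / 2 = 91.05


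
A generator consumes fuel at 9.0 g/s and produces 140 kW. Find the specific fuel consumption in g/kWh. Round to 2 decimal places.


SFC = (mf / BP) * 3600
Rate = 9.0 / 140 = 0.064286 g/(s*kW)
SFC = 0.064286 * 3600 = 231.43 g/kWh


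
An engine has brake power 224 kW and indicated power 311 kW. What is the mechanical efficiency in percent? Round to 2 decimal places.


eta_mech = (BP / IP) * 100
Ratio = 224 / 311 = 0.7203
eta_mech = 0.7203 * 100 = 72.03%


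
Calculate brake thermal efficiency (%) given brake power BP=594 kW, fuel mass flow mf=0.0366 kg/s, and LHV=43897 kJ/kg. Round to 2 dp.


eta_BTE = (BP / (mf * LHV)) * 100
Denominator = 0.0366 * 43897 = 1606.6302 kW
eta_BTE = (594 / 1606.6302) * 100 = 36.97%


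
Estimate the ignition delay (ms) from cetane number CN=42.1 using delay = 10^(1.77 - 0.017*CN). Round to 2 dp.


delay = 10^(1.77 - 0.017*CN)
Exponent = 1.77 - 0.017*42.1 = 1.0543
delay = 10^1.0543 = 11.33 ms


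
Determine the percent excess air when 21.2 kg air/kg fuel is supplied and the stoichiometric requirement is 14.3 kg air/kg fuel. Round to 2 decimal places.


Excess air = actual - stoichiometric = 21.2 - 14.3 = 6.90 kg/kg fuel
Excess air % = (excess / stoich) * 100 = (6.90 / 14.3) * 100 = 48.25%


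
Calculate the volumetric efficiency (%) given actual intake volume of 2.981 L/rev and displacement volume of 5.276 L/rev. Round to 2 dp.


eta_v = (V_actual / V_disp) * 100
Ratio = 2.981 / 5.276 = 0.5650
eta_v = 0.5650 * 100 = 56.50%


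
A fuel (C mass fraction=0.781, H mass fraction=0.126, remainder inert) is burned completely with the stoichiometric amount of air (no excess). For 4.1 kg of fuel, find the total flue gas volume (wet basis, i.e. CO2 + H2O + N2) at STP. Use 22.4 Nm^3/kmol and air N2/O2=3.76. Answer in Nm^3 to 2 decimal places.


Per kg fuel: CO2 = (C/12 kmol)*22.4 = (0.781/12)*22.4 = 1.45787 Nm^3
Per kg fuel: H2O = (H/2 kmol)*22.4 = (0.126/2)*22.4 = 1.41120 Nm^3
O2 needed per kg fuel = C/12 + H/4 = 0.781/12 + 0.126/4 = 0.09658333 kmol
Per kg fuel: N2 = O2*3.76*22.4 = 0.09658333*3.76*22.4 = 8.13463 Nm^3
Total per kg = 1.45787 + 1.41120 + 8.13463 = 11.00370 Nm^3
Total = 11.00370 * 4.1 = 45.12 Nm^3


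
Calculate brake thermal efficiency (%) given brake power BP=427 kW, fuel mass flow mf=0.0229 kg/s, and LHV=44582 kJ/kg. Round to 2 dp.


eta_BTE = (BP / (mf * LHV)) * 100
Denominator = 0.0229 * 44582 = 1020.9278 kW
eta_BTE = (427 / 1020.9278) * 100 = 41.82%


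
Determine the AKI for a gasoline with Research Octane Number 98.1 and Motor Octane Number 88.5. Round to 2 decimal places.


AKI = (RON + MON) / 2
AKI = (98.1 + 88.5) / 2
AKI = 186.6 / 2 = 93.30


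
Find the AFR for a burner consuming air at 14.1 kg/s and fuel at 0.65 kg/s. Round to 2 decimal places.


AFR = m_air / m_fuel
AFR = 14.1 / 0.65 = 21.69


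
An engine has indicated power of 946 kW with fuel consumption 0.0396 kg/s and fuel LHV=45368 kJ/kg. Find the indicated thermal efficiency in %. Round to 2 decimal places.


eta_ith = (IP / (mf * LHV)) * 100
Denominator = 0.0396 * 45368 = 1796.5728 kW
eta_ith = (946 / 1796.5728) * 100 = 52.66%


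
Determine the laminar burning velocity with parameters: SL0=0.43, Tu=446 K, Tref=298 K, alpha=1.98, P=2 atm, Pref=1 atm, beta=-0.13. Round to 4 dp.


SL = SL0 * (Tu/Tref)^alpha * (P/Pref)^beta
T ratio = 446/298 = 1.49664430
(T ratio)^alpha = 1.49664430^1.98 = 2.221953
(P/Pref)^beta = 2^(-0.13) = 0.913831
SL = 0.43 * 2.221953 * 0.913831 = 0.8731 m/s


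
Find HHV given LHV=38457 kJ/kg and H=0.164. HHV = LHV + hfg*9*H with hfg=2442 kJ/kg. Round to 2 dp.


HHV = LHV + hfg * 9 * H
Water addition = 2442 * 9 * 0.164 = 3604.392 kJ/kg
HHV = 38457 + 3604.392 = 42061.39 kJ/kg


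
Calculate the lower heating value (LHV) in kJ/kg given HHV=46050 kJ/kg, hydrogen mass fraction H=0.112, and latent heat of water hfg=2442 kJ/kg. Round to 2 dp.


LHV = HHV - hfg * 9 * H
Water correction = 2442 * 9 * 0.112 = 2461.536 kJ/kg
LHV = 46050 - 2461.536 = 43588.46 kJ/kg


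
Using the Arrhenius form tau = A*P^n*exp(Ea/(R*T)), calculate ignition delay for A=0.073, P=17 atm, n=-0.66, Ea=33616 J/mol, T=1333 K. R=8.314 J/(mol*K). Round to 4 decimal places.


tau = A * P^n * exp(Ea/(R*T))
P^n = 17^(-0.66) = 0.15413587
Ea/(R*T) = 33616/(8.314*1333) = 3.033234
exp(Ea/(R*T)) = 20.764269
tau = 0.073 * 0.15413587 * 20.764269 = 0.2336 ms


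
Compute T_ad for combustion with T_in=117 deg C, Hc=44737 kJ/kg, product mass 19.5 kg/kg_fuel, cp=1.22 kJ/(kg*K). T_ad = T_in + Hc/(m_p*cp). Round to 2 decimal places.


T_ad = T_in + Hc / (m_p * cp)
Denominator = 19.5 * 1.22 = 23.7900
Temperature rise = 44737 / 23.7900 = 1880.50 K
T_ad = 117 + 1880.50 = 1997.50 deg C


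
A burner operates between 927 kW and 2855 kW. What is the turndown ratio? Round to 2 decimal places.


TDR = Q_max / Q_min
TDR = 2855 / 927 = 3.08


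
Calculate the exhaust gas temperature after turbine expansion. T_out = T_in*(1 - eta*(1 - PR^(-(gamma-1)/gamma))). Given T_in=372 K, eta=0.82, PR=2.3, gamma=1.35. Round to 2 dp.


T_out = T_in * (1 - eta * (1 - PR^(-(gamma-1)/gamma)))
Exponent = -(1.35-1)/1.35 = -0.25925926
PR^exp = 2.3^(-0.25925926) = 0.80578413
Factor = 1 - 0.82*(1 - 0.80578413) = 0.84074299
T_out = 372 * 0.84074299 = 312.76 K


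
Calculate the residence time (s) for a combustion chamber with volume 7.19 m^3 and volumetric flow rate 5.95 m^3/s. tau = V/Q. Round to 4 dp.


tau = V / Q_flow
tau = 7.19 / 5.95 = 1.2084 s


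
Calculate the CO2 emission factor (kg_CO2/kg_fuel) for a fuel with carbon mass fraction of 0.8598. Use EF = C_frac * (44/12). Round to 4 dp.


EF = C_frac * (M_CO2 / M_C)
EF = 0.8598 * (44/12)
EF = 0.8598 * 3.666667 = 3.1526 kg_CO2/kg_fuel


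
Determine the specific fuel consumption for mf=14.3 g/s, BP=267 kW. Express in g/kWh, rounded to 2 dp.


SFC = (mf / BP) * 3600
Rate = 14.3 / 267 = 0.053558 g/(s*kW)
SFC = 0.053558 * 3600 = 192.81 g/kWh


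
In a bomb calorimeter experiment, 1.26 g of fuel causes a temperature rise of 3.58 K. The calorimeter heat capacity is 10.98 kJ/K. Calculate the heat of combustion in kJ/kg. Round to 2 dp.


Hc = C_cal * delta_T / m_fuel
Q_released = 10.98 * 3.58 = 39.3084 kJ
m_fuel = 1.26 g = 1.26/1000 kg = 0.001260 kg
Hc = 39.3084 / 0.001260 = 31197.14 kJ/kg


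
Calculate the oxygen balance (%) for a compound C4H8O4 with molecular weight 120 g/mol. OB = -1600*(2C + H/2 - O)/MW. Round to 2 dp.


OB = -1600 * (2C + H/2 - O) / MW
Inner = 2*4 + 8/2 - 4 = 8.00
OB = -1600 * 8.00 / 120 = -106.67%


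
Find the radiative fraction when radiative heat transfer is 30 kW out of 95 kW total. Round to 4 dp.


f_rad = Q_rad / Q_total
f_rad = 30 / 95 = 0.3158


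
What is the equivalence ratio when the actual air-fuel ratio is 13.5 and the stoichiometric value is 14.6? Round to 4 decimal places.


phi = AFR_stoich / AFR_actual
phi = 14.6 / 13.5 = 1.0815


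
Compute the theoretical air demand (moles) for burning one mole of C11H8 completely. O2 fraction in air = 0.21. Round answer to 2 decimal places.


Balanced combustion: C11H8 + 13 O2 -> 11 CO2 + 4 H2O
O2 needed = C + H/4 = 11 + 8/4 = 13.00 moles
Air moles = O2 / 0.21 = 13.00 / 0.21 = 61.90 moles air


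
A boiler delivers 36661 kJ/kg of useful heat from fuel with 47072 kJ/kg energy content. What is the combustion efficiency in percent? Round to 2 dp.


Efficiency = (Q_useful / Q_fuel) * 100
Efficiency = (36661 / 47072) * 100
Efficiency = 0.7788 * 100 = 77.88%


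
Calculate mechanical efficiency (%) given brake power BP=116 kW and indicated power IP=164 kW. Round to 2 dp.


eta_mech = (BP / IP) * 100
Ratio = 116 / 164 = 0.7073
eta_mech = 0.7073 * 100 = 70.73%


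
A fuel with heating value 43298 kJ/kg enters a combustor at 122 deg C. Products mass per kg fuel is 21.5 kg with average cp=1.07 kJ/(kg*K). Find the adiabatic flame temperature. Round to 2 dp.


T_ad = T_in + Hc / (m_p * cp)
Denominator = 21.5 * 1.07 = 23.0050
Temperature rise = 43298 / 23.0050 = 1882.11 K
T_ad = 122 + 1882.11 = 2004.11 deg C


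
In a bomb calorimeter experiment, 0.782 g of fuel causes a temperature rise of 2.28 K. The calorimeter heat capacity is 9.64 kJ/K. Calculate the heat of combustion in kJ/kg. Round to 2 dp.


Hc = C_cal * delta_T / m_fuel
Q_released = 9.64 * 2.28 = 21.9792 kJ
m_fuel = 0.782 g = 0.782/1000 kg = 0.000782 kg
Hc = 21.9792 / 0.000782 = 28106.39 kJ/kg


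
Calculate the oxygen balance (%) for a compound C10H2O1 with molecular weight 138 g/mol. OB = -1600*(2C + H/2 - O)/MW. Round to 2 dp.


OB = -1600 * (2C + H/2 - O) / MW
Inner = 2*10 + 2/2 - 1 = 20.00
OB = -1600 * 20.00 / 138 = -231.88%


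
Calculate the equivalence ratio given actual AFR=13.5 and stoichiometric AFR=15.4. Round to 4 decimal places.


phi = AFR_stoich / AFR_actual
phi = 15.4 / 13.5 = 1.1407


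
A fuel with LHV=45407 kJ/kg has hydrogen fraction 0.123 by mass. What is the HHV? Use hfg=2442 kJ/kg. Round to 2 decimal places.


HHV = LHV + hfg * 9 * H
Water addition = 2442 * 9 * 0.123 = 2703.294 kJ/kg
HHV = 45407 + 2703.294 = 48110.29 kJ/kg


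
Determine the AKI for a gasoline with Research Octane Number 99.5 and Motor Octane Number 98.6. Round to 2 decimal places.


AKI = (RON + MON) / 2
AKI = (99.5 + 98.6) / 2
AKI = 198.1 / 2 = 99.05


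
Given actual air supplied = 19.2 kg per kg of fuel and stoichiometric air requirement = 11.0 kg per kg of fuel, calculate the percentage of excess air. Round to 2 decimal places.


Excess air = actual - stoichiometric = 19.2 - 11.0 = 8.20 kg/kg fuel
Excess air % = (excess / stoich) * 100 = (8.20 / 11.0) * 100 = 74.55%


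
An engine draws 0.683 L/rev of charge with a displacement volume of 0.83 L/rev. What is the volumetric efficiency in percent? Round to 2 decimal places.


eta_v = (V_actual / V_disp) * 100
Ratio = 0.683 / 0.83 = 0.8229
eta_v = 0.8229 * 100 = 82.29%


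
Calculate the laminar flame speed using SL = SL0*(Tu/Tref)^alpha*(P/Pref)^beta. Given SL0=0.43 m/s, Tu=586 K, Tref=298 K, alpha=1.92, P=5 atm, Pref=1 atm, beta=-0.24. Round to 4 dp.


SL = SL0 * (Tu/Tref)^alpha * (P/Pref)^beta
T ratio = 586/298 = 1.96644295
(T ratio)^alpha = 1.96644295^1.92 = 3.663264
(P/Pref)^beta = 5^(-0.24) = 0.679590
SL = 0.43 * 3.663264 * 0.679590 = 1.0705 m/s


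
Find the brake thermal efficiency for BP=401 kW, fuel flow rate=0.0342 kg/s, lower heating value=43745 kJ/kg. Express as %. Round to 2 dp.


eta_BTE = (BP / (mf * LHV)) * 100
Denominator = 0.0342 * 43745 = 1496.0790 kW
eta_BTE = (401 / 1496.0790) * 100 = 26.80%


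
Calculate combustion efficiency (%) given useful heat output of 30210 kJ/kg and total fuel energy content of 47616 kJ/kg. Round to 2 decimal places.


Efficiency = (Q_useful / Q_fuel) * 100
Efficiency = (30210 / 47616) * 100
Efficiency = 0.6345 * 100 = 63.45%


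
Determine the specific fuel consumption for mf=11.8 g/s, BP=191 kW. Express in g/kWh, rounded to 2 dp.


SFC = (mf / BP) * 3600
Rate = 11.8 / 191 = 0.061780 g/(s*kW)
SFC = 0.061780 * 3600 = 222.41 g/kWh


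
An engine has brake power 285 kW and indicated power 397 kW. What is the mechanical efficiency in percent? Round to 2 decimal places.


eta_mech = (BP / IP) * 100
Ratio = 285 / 397 = 0.7179
eta_mech = 0.7179 * 100 = 71.79%


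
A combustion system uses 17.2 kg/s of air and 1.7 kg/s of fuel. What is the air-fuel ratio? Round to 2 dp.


AFR = m_air / m_fuel
AFR = 17.2 / 1.7 = 10.12


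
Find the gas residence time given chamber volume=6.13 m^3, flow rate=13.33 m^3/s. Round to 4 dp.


tau = V / Q_flow
tau = 6.13 / 13.33 = 0.4599 s


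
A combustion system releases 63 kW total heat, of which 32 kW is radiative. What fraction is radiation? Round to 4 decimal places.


f_rad = Q_rad / Q_total
f_rad = 32 / 63 = 0.5079


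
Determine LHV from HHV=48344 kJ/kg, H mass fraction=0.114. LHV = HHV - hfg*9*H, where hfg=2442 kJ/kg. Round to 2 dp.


LHV = HHV - hfg * 9 * H
Water correction = 2442 * 9 * 0.114 = 2505.492 kJ/kg
LHV = 48344 - 2505.492 = 45838.51 kJ/kg


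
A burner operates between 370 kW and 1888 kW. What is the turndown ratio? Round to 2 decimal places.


TDR = Q_max / Q_min
TDR = 1888 / 370 = 5.10


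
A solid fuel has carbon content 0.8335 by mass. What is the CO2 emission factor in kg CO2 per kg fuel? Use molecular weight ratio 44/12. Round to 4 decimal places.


EF = C_frac * (M_CO2 / M_C)
EF = 0.8335 * (44/12)
EF = 0.8335 * 3.666667 = 3.0562 kg_CO2/kg_fuel


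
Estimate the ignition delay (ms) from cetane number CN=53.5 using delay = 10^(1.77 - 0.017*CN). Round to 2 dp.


delay = 10^(1.77 - 0.017*CN)
Exponent = 1.77 - 0.017*53.5 = 0.8605
delay = 10^0.8605 = 7.25 ms


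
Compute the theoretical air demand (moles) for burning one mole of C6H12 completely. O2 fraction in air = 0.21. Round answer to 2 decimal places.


Balanced combustion: C6H12 + 9 O2 -> 6 CO2 + 6 H2O
O2 needed = C + H/4 = 6 + 12/4 = 9.00 moles
Air moles = O2 / 0.21 = 9.00 / 0.21 = 42.86 moles air


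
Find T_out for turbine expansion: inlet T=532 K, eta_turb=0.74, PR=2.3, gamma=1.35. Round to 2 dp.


T_out = T_in * (1 - eta * (1 - PR^(-(gamma-1)/gamma)))
Exponent = -(1.35-1)/1.35 = -0.25925926
PR^exp = 2.3^(-0.25925926) = 0.80578413
Factor = 1 - 0.74*(1 - 0.80578413) = 0.85628026
T_out = 532 * 0.85628026 = 455.54 K


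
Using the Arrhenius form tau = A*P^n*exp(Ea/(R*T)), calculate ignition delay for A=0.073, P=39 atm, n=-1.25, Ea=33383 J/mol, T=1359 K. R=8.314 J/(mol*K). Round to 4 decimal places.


tau = A * P^n * exp(Ea/(R*T))
P^n = 39^(-1.25) = 0.01026052
Ea/(R*T) = 33383/(8.314*1359) = 2.954581
exp(Ea/(R*T)) = 19.193677
tau = 0.073 * 0.01026052 * 19.193677 = 0.0144 ms


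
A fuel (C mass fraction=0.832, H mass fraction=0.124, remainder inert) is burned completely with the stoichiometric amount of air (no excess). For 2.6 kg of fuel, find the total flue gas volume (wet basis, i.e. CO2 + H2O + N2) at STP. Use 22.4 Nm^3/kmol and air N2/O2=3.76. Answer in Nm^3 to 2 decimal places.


Per kg fuel: CO2 = (C/12 kmol)*22.4 = (0.832/12)*22.4 = 1.55307 Nm^3
Per kg fuel: H2O = (H/2 kmol)*22.4 = (0.124/2)*22.4 = 1.38880 Nm^3
O2 needed per kg fuel = C/12 + H/4 = 0.832/12 + 0.124/4 = 0.10033333 kmol
Per kg fuel: N2 = O2*3.76*22.4 = 0.10033333*3.76*22.4 = 8.45047 Nm^3
Total per kg = 1.55307 + 1.38880 + 8.45047 = 11.39234 Nm^3
Total = 11.39234 * 2.6 = 29.62 Nm^3


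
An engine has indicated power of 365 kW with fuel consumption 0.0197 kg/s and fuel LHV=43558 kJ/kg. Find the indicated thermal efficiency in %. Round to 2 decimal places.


eta_ith = (IP / (mf * LHV)) * 100
Denominator = 0.0197 * 43558 = 858.0926 kW
eta_ith = (365 / 858.0926) * 100 = 42.54%


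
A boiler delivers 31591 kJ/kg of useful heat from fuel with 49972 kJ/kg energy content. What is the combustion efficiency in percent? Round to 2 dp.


Efficiency = (Q_useful / Q_fuel) * 100
Efficiency = (31591 / 49972) * 100
Efficiency = 0.6322 * 100 = 63.22%


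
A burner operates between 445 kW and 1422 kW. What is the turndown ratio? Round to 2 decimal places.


TDR = Q_max / Q_min
TDR = 1422 / 445 = 3.20


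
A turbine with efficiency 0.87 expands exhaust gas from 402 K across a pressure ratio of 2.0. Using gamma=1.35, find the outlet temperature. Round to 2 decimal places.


T_out = T_in * (1 - eta * (1 - PR^(-(gamma-1)/gamma)))
Exponent = -(1.35-1)/1.35 = -0.25925926
PR^exp = 2.0^(-0.25925926) = 0.83551680
Factor = 1 - 0.87*(1 - 0.83551680) = 0.85689962
T_out = 402 * 0.85689962 = 344.47 K


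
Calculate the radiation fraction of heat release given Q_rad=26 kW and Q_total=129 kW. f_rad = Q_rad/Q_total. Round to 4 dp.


f_rad = Q_rad / Q_total
f_rad = 26 / 129 = 0.2016


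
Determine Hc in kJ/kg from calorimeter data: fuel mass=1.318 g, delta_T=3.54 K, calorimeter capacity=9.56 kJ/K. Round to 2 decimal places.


Hc = C_cal * delta_T / m_fuel
Q_released = 9.56 * 3.54 = 33.8424 kJ
m_fuel = 1.318 g = 1.318/1000 kg = 0.001318 kg
Hc = 33.8424 / 0.001318 = 25677.09 kJ/kg


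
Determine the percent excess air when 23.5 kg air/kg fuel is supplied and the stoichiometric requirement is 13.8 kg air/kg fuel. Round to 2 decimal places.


Excess air = actual - stoichiometric = 23.5 - 13.8 = 9.70 kg/kg fuel
Excess air % = (excess / stoich) * 100 = (9.70 / 13.8) * 100 = 70.29%


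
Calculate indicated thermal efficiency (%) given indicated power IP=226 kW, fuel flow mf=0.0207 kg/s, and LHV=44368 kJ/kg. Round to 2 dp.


eta_ith = (IP / (mf * LHV)) * 100
Denominator = 0.0207 * 44368 = 918.4176 kW
eta_ith = (226 / 918.4176) * 100 = 24.61%


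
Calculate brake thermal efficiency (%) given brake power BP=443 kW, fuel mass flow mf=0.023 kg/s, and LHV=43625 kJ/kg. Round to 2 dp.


eta_BTE = (BP / (mf * LHV)) * 100
Denominator = 0.023 * 43625 = 1003.3750 kW
eta_BTE = (443 / 1003.3750) * 100 = 44.15%


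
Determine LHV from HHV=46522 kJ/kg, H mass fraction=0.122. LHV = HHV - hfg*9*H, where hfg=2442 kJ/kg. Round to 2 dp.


LHV = HHV - hfg * 9 * H
Water correction = 2442 * 9 * 0.122 = 2681.316 kJ/kg
LHV = 46522 - 2681.316 = 43840.68 kJ/kg


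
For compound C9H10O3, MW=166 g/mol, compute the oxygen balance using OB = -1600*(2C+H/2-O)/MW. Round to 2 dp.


OB = -1600 * (2C + H/2 - O) / MW
Inner = 2*9 + 10/2 - 3 = 20.00
OB = -1600 * 20.00 / 166 = -192.77%


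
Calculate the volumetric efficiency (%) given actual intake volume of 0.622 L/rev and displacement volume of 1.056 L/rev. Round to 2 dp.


eta_v = (V_actual / V_disp) * 100
Ratio = 0.622 / 1.056 = 0.5890
eta_v = 0.5890 * 100 = 58.90%


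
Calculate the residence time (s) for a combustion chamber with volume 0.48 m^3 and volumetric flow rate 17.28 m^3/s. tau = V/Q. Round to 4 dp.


tau = V / Q_flow
tau = 0.48 / 17.28 = 0.0278 s


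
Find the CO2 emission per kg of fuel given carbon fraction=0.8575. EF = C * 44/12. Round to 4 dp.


EF = C_frac * (M_CO2 / M_C)
EF = 0.8575 * (44/12)
EF = 0.8575 * 3.666667 = 3.1442 kg_CO2/kg_fuel


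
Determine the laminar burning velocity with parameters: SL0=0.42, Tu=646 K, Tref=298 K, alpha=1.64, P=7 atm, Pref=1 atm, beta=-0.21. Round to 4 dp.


SL = SL0 * (Tu/Tref)^alpha * (P/Pref)^beta
T ratio = 646/298 = 2.16778523
(T ratio)^alpha = 2.16778523^1.64 = 3.556859
(P/Pref)^beta = 7^(-0.21) = 0.664553
SL = 0.42 * 3.556859 * 0.664553 = 0.9928 m/s


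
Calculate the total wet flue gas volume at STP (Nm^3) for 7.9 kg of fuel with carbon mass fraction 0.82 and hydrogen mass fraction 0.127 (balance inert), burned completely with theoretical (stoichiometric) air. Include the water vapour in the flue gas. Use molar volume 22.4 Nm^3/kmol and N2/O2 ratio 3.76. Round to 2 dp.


Per kg fuel: CO2 = (C/12 kmol)*22.4 = (0.82/12)*22.4 = 1.53067 Nm^3
Per kg fuel: H2O = (H/2 kmol)*22.4 = (0.127/2)*22.4 = 1.42240 Nm^3
O2 needed per kg fuel = C/12 + H/4 = 0.82/12 + 0.127/4 = 0.10008333 kmol
Per kg fuel: N2 = O2*3.76*22.4 = 0.10008333*3.76*22.4 = 8.42942 Nm^3
Total per kg = 1.53067 + 1.42240 + 8.42942 = 11.38249 Nm^3
Total = 11.38249 * 7.9 = 89.92 Nm^3


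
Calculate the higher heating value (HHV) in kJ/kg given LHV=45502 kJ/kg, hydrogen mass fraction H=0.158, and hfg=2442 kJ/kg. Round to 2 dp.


HHV = LHV + hfg * 9 * H
Water addition = 2442 * 9 * 0.158 = 3472.524 kJ/kg
HHV = 45502 + 3472.524 = 48974.52 kJ/kg


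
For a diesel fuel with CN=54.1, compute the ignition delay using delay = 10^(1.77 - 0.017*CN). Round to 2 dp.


delay = 10^(1.77 - 0.017*CN)
Exponent = 1.77 - 0.017*54.1 = 0.8503
delay = 10^0.8503 = 7.08 ms


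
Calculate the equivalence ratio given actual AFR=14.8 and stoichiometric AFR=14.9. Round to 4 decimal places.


phi = AFR_stoich / AFR_actual
phi = 14.9 / 14.8 = 1.0068


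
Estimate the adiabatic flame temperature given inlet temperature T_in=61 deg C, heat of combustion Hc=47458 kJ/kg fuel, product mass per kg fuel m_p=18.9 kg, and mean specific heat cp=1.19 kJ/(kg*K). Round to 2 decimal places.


T_ad = T_in + Hc / (m_p * cp)
Denominator = 18.9 * 1.19 = 22.4910
Temperature rise = 47458 / 22.4910 = 2110.09 K
T_ad = 61 + 2110.09 = 2171.09 deg C


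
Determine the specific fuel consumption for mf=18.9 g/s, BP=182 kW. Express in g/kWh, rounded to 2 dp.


SFC = (mf / BP) * 3600
Rate = 18.9 / 182 = 0.103846 g/(s*kW)
SFC = 0.103846 * 3600 = 373.85 g/kWh


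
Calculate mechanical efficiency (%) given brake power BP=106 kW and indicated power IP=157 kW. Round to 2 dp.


eta_mech = (BP / IP) * 100
Ratio = 106 / 157 = 0.6752
eta_mech = 0.6752 * 100 = 67.52%


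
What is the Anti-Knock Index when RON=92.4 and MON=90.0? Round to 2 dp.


AKI = (RON + MON) / 2
AKI = (92.4 + 90.0) / 2
AKI = 182.4 / 2 = 91.20


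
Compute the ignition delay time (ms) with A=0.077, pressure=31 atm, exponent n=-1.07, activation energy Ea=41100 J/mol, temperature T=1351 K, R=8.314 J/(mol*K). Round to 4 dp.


tau = A * P^n * exp(Ea/(R*T))
P^n = 31^(-1.07) = 0.02536547
Ea/(R*T) = 41100/(8.314*1351) = 3.659118
exp(Ea/(R*T)) = 38.827095
tau = 0.077 * 0.02536547 * 38.827095 = 0.0758 ms


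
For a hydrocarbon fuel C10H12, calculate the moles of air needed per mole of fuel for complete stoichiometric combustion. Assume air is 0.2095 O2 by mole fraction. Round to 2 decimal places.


Balanced combustion: C10H12 + 13 O2 -> 10 CO2 + 6 H2O
O2 needed = C + H/4 = 10 + 12/4 = 13.00 moles
Air moles = O2 / 0.2095 = 13.00 / 0.2095 = 62.05 moles air


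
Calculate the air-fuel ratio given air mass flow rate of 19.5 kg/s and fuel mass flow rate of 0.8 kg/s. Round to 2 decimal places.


AFR = m_air / m_fuel
AFR = 19.5 / 0.8 = 24.38


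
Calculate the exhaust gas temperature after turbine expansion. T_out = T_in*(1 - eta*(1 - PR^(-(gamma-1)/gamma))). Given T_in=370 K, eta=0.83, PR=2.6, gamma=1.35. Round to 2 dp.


T_out = T_in * (1 - eta * (1 - PR^(-(gamma-1)/gamma)))
Exponent = -(1.35-1)/1.35 = -0.25925926
PR^exp = 2.6^(-0.25925926) = 0.78057442
Factor = 1 - 0.83*(1 - 0.78057442) = 0.81787677
T_out = 370 * 0.81787677 = 302.61 K


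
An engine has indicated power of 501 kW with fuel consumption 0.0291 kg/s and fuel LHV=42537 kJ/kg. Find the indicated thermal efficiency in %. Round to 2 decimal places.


eta_ith = (IP / (mf * LHV)) * 100
Denominator = 0.0291 * 42537 = 1237.8267 kW
eta_ith = (501 / 1237.8267) * 100 = 40.47%


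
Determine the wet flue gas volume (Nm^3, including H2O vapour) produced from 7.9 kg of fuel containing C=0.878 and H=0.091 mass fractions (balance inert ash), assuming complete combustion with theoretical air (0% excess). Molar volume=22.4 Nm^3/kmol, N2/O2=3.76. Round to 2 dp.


Per kg fuel: CO2 = (C/12 kmol)*22.4 = (0.878/12)*22.4 = 1.63893 Nm^3
Per kg fuel: H2O = (H/2 kmol)*22.4 = (0.091/2)*22.4 = 1.01920 Nm^3
O2 needed per kg fuel = C/12 + H/4 = 0.878/12 + 0.091/4 = 0.09591667 kmol
Per kg fuel: N2 = O2*3.76*22.4 = 0.09591667*3.76*22.4 = 8.07849 Nm^3
Total per kg = 1.63893 + 1.01920 + 8.07849 = 10.73662 Nm^3
Total = 10.73662 * 7.9 = 84.82 Nm^3


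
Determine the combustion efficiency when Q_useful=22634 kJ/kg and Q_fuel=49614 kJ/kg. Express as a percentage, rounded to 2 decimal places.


Efficiency = (Q_useful / Q_fuel) * 100
Efficiency = (22634 / 49614) * 100
Efficiency = 0.4562 * 100 = 45.62%


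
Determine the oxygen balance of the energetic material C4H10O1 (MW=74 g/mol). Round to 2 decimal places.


OB = -1600 * (2C + H/2 - O) / MW
Inner = 2*4 + 10/2 - 1 = 12.00
OB = -1600 * 12.00 / 74 = -259.46%


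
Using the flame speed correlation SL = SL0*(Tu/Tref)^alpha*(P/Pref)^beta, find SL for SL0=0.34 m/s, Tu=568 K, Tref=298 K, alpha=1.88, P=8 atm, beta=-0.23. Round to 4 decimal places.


SL = SL0 * (Tu/Tref)^alpha * (P/Pref)^beta
T ratio = 568/298 = 1.90604027
(T ratio)^alpha = 1.90604027^1.88 = 3.362392
(P/Pref)^beta = 8^(-0.23) = 0.619854
SL = 0.34 * 3.362392 * 0.619854 = 0.7086 m/s
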